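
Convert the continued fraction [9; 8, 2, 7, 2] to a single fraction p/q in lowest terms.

2471/271

Fold from the inside: start with 2/1.
  7 + 1/2 = 15/2
  2 + 2/15 = 32/15
  8 + 15/32 = 271/32
  9 + 32/271 = 2471/271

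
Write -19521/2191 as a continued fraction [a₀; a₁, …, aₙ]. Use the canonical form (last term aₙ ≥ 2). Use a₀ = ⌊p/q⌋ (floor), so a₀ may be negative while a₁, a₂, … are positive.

-19521 = -9·2191 + 198
2191 = 11·198 + 13
198 = 15·13 + 3
13 = 4·3 + 1
3 = 3·1 + 0  (stop)
So -19521/2191 = [-9; 11, 15, 4, 3].

[-9; 11, 15, 4, 3]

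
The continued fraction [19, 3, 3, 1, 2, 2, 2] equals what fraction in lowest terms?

3977/206

Using pₖ = aₖpₖ₋₁ + pₖ₋₂ and qₖ = aₖqₖ₋₁ + qₖ₋₂:
  k=0: a=19, p=19, q=1
  k=1: a=3, p=58, q=3
  k=2: a=3, p=193, q=10
  k=3: a=1, p=251, q=13
  k=4: a=2, p=695, q=36
  k=5: a=2, p=1641, q=85
  k=6: a=2, p=3977, q=206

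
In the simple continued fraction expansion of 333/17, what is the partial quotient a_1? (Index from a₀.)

1

333 = 19·17 + 10   →  a_0 = 19
17 = 1·10 + 7   →  a_1 = 1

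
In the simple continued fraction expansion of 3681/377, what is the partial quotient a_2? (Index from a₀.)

3681 = 9·377 + 288   →  a_0 = 9
377 = 1·288 + 89   →  a_1 = 1
288 = 3·89 + 21   →  a_2 = 3

3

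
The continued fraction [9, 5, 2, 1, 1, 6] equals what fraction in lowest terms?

1635/178

Fold from the inside: start with 6/1.
  1 + 1/6 = 7/6
  1 + 6/7 = 13/7
  2 + 7/13 = 33/13
  5 + 13/33 = 178/33
  9 + 33/178 = 1635/178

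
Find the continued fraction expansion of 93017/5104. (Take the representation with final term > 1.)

93017 = 18×5104 + 1145
5104 = 4×1145 + 524
1145 = 2×524 + 97
524 = 5×97 + 39
97 = 2×39 + 19
39 = 2×19 + 1
19 = 19×1 + 0  (stop)
So 93017/5104 = [18; 4, 2, 5, 2, 2, 19].

[18; 4, 2, 5, 2, 2, 19]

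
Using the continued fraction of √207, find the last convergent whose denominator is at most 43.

√207 = [14; 2, 1, 1, 2, 1, 1, 2, 28, …] (period length 8).
Convergents:
  p_0/q_0 = 14/1
  p_1/q_1 = 29/2
  p_2/q_2 = 43/3
  p_3/q_3 = 72/5
  p_4/q_4 = 187/13
  p_5/q_5 = 259/18
  p_6/q_6 = 446/31
  p_7/q_7 = 1151/80
q_6 = 31 ≤ 43 < 80 = q_7, so the answer is 446/31.

446/31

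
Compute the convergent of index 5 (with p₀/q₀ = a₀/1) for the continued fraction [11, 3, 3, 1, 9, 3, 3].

Using pₖ = aₖpₖ₋₁ + pₖ₋₂, qₖ = aₖqₖ₋₁ + qₖ₋₂ (with p₋₁=1, p₋₂=0, q₋₁=0, q₋₂=1):
  k=0: a=11, p=11, q=1
  k=1: a=3, p=34, q=3
  k=2: a=3, p=113, q=10
  k=3: a=1, p=147, q=13
  k=4: a=9, p=1436, q=127
  k=5: a=3, p=4455, q=394

4455/394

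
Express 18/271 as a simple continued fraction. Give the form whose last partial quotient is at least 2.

[0; 15, 18]

18 = 0*271 + 18
271 = 15*18 + 1
18 = 18*1 + 0  (stop)
So 18/271 = [0; 15, 18].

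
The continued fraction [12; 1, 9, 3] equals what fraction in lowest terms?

400/31

Fold from the inside: start with 3/1.
  9 + 1/3 = 28/3
  1 + 3/28 = 31/28
  12 + 28/31 = 400/31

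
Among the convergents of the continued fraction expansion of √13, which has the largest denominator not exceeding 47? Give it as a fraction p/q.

137/38

√13 = [3; 1, 1, 1, 1, 6, …] (period length 5).
Convergents:
  p_0/q_0 = 3/1
  p_1/q_1 = 4/1
  p_2/q_2 = 7/2
  p_3/q_3 = 11/3
  p_4/q_4 = 18/5
  p_5/q_5 = 119/33
  p_6/q_6 = 137/38
  p_7/q_7 = 256/71
q_6 = 38 ≤ 47 < 71 = q_7, so the answer is 137/38.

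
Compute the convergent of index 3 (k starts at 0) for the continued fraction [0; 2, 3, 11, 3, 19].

Using pₖ = aₖpₖ₋₁ + pₖ₋₂, qₖ = aₖqₖ₋₁ + qₖ₋₂ (with p₋₁=1, p₋₂=0, q₋₁=0, q₋₂=1):
  k=0: a=0, p=0, q=1
  k=1: a=2, p=1, q=2
  k=2: a=3, p=3, q=7
  k=3: a=11, p=34, q=79

34/79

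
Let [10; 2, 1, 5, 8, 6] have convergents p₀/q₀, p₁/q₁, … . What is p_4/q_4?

Using pₖ = aₖpₖ₋₁ + pₖ₋₂, qₖ = aₖqₖ₋₁ + qₖ₋₂ (with p₋₁=1, p₋₂=0, q₋₁=0, q₋₂=1):
  k=0: a=10, p=10, q=1
  k=1: a=2, p=21, q=2
  k=2: a=1, p=31, q=3
  k=3: a=5, p=176, q=17
  k=4: a=8, p=1439, q=139

1439/139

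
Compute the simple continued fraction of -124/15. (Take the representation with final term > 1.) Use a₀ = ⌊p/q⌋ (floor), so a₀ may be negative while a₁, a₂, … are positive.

[-9; 1, 2, 1, 3]

-124 = -9*15 + 11
15 = 1*11 + 4
11 = 2*4 + 3
4 = 1*3 + 1
3 = 3*1 + 0  (stop)
So -124/15 = [-9; 1, 2, 1, 3].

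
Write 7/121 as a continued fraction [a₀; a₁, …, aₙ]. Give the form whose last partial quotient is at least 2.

7 = 0*121 + 7
121 = 17*7 + 2
7 = 3*2 + 1
2 = 2*1 + 0  (stop)
So 7/121 = [0; 17, 3, 2].

[0; 17, 3, 2]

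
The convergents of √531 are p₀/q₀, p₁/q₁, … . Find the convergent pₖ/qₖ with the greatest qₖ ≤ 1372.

√531 = [23; 23, 46, …] (period length 2).
Convergents:
  p_0/q_0 = 23/1
  p_1/q_1 = 530/23
  p_2/q_2 = 24403/1059
  p_3/q_3 = 561799/24380
q_2 = 1059 ≤ 1372 < 24380 = q_3, so the answer is 24403/1059.

24403/1059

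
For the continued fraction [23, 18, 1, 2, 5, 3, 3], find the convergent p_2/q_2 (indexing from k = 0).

Using pₖ = aₖpₖ₋₁ + pₖ₋₂, qₖ = aₖqₖ₋₁ + qₖ₋₂ (with p₋₁=1, p₋₂=0, q₋₁=0, q₋₂=1):
  k=0: a=23, p=23, q=1
  k=1: a=18, p=415, q=18
  k=2: a=1, p=438, q=19

438/19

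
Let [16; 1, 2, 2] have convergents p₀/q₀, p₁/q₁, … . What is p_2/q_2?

Using pₖ = aₖpₖ₋₁ + pₖ₋₂, qₖ = aₖqₖ₋₁ + qₖ₋₂ (with p₋₁=1, p₋₂=0, q₋₁=0, q₋₂=1):
  k=0: a=16, p=16, q=1
  k=1: a=1, p=17, q=1
  k=2: a=2, p=50, q=3

50/3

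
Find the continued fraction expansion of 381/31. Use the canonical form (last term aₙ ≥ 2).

[12; 3, 2, 4]

381 = 12*31 + 9
31 = 3*9 + 4
9 = 2*4 + 1
4 = 4*1 + 0  (stop)
So 381/31 = [12; 3, 2, 4].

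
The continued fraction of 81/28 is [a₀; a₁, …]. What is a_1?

1

81 = 2·28 + 25   →  a_0 = 2
28 = 1·25 + 3   →  a_1 = 1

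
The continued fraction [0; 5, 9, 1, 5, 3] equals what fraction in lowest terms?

187/954

Fold from the inside: start with 3/1.
  5 + 1/3 = 16/3
  1 + 3/16 = 19/16
  9 + 16/19 = 187/19
  5 + 19/187 = 954/187
  0 + 187/954 = 187/954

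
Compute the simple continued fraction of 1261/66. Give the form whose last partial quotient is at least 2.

1261 = 19*66 + 7
66 = 9*7 + 3
7 = 2*3 + 1
3 = 3*1 + 0  (stop)
So 1261/66 = [19; 9, 2, 3].

[19; 9, 2, 3]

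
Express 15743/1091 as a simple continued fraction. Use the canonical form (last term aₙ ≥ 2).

[14; 2, 3, 15, 3, 3]

15743 = 14·1091 + 469
1091 = 2·469 + 153
469 = 3·153 + 10
153 = 15·10 + 3
10 = 3·3 + 1
3 = 3·1 + 0  (stop)
So 15743/1091 = [14; 2, 3, 15, 3, 3].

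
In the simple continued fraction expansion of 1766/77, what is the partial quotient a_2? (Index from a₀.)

1766 = 22·77 + 72   →  a_0 = 22
77 = 1·72 + 5   →  a_1 = 1
72 = 14·5 + 2   →  a_2 = 14

14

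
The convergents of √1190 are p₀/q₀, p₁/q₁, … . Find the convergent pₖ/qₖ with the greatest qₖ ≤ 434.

√1190 = [34; 2, 68, …] (period length 2).
Convergents:
  p_0/q_0 = 34/1
  p_1/q_1 = 69/2
  p_2/q_2 = 4726/137
  p_3/q_3 = 9521/276
  p_4/q_4 = 652154/18905
q_3 = 276 ≤ 434 < 18905 = q_4, so the answer is 9521/276.

9521/276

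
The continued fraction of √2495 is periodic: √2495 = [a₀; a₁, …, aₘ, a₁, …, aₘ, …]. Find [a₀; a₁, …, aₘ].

[49; 1, 18, 1, 98]

a₀ = ⌊√2495⌋ = 49.
With m₀=0, d₀=1 and mₖ₊₁ = dₖaₖ − mₖ, dₖ₊₁ = (n − mₖ₊₁²)/dₖ, aₖ₊₁ = ⌊(a₀+mₖ₊₁)/dₖ₊₁⌋:
  k=1: m=49, d=94, a=1
  k=2: m=45, d=5, a=18
  k=3: m=45, d=94, a=1
  k=4: m=49, d=1, a=98
d=1 and a=2a₀=98 at k=4, so the next step gives (m, d) = (49, 94) again — its k=1 value — and the period has length 4.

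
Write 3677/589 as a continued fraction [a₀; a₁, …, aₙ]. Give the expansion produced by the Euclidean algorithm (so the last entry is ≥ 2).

3677 = 6×589 + 143
589 = 4×143 + 17
143 = 8×17 + 7
17 = 2×7 + 3
7 = 2×3 + 1
3 = 3×1 + 0  (stop)
So 3677/589 = [6; 4, 8, 2, 2, 3].

[6; 4, 8, 2, 2, 3]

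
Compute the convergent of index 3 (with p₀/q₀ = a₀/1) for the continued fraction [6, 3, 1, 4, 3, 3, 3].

119/19

Using pₖ = aₖpₖ₋₁ + pₖ₋₂, qₖ = aₖqₖ₋₁ + qₖ₋₂ (with p₋₁=1, p₋₂=0, q₋₁=0, q₋₂=1):
  k=0: a=6, p=6, q=1
  k=1: a=3, p=19, q=3
  k=2: a=1, p=25, q=4
  k=3: a=4, p=119, q=19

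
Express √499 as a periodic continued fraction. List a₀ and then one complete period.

[22; 2, 1, 21, 1, 2, 44]

a₀ = ⌊√499⌋ = 22.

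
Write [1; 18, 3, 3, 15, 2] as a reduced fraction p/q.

Fold from the inside: start with 2/1.
  15 + 1/2 = 31/2
  3 + 2/31 = 95/31
  3 + 31/95 = 316/95
  18 + 95/316 = 5783/316
  1 + 316/5783 = 6099/5783

6099/5783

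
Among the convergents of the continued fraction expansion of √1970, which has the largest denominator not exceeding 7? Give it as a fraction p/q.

222/5

√1970 = [44; 2, 1, 1, 2, 88, …] (period length 5).
Convergents:
  p_0/q_0 = 44/1
  p_1/q_1 = 89/2
  p_2/q_2 = 133/3
  p_3/q_3 = 222/5
  p_4/q_4 = 577/13
q_3 = 5 ≤ 7 < 13 = q_4, so the answer is 222/5.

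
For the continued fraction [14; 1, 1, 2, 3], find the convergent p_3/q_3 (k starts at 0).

73/5

Using pₖ = aₖpₖ₋₁ + pₖ₋₂, qₖ = aₖqₖ₋₁ + qₖ₋₂ (with p₋₁=1, p₋₂=0, q₋₁=0, q₋₂=1):
  k=0: a=14, p=14, q=1
  k=1: a=1, p=15, q=1
  k=2: a=1, p=29, q=2
  k=3: a=2, p=73, q=5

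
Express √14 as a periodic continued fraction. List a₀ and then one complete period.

[3; 1, 2, 1, 6]

a₀ = ⌊√14⌋ = 3.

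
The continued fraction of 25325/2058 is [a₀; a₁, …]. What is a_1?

3

25325 = 12·2058 + 629   →  a_0 = 12
2058 = 3·629 + 171   →  a_1 = 3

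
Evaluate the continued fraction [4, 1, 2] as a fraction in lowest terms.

Fold from the inside: start with 2/1.
  1 + 1/2 = 3/2
  4 + 2/3 = 14/3

14/3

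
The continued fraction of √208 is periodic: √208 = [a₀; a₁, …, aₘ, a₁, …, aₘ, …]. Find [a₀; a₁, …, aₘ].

[14; 2, 2, 1, 2, 2, 28]

a₀ = ⌊√208⌋ = 14.
With m₀=0, d₀=1 and mₖ₊₁ = dₖaₖ − mₖ, dₖ₊₁ = (n − mₖ₊₁²)/dₖ, aₖ₊₁ = ⌊(a₀+mₖ₊₁)/dₖ₊₁⌋:
  k=1: m=14, d=12, a=2
  k=2: m=10, d=9, a=2
  k=3: m=8, d=16, a=1
  k=4: m=8, d=9, a=2
  k=5: m=10, d=12, a=2
  k=6: m=14, d=1, a=28
d=1 and a=2a₀=28 at k=6, so the next step gives (m, d) = (14, 12) again — its k=1 value — and the period has length 6.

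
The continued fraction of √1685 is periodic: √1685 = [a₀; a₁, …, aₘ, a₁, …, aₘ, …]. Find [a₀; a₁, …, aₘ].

a₀ = ⌊√1685⌋ = 41.

[41; 20, 1, 1, 20, 82]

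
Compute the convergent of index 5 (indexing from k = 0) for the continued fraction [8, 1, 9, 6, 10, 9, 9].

50214/5641

Using pₖ = aₖpₖ₋₁ + pₖ₋₂, qₖ = aₖqₖ₋₁ + qₖ₋₂ (with p₋₁=1, p₋₂=0, q₋₁=0, q₋₂=1):
  k=0: a=8, p=8, q=1
  k=1: a=1, p=9, q=1
  k=2: a=9, p=89, q=10
  k=3: a=6, p=543, q=61
  k=4: a=10, p=5519, q=620
  k=5: a=9, p=50214, q=5641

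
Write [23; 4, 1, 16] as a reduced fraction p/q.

Using pₖ = aₖpₖ₋₁ + pₖ₋₂ and qₖ = aₖqₖ₋₁ + qₖ₋₂:
  k=0: a=23, p=23, q=1
  k=1: a=4, p=93, q=4
  k=2: a=1, p=116, q=5
  k=3: a=16, p=1949, q=84

1949/84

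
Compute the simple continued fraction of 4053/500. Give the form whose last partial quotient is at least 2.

4053 = 8×500 + 53
500 = 9×53 + 23
53 = 2×23 + 7
23 = 3×7 + 2
7 = 3×2 + 1
2 = 2×1 + 0  (stop)
So 4053/500 = [8; 9, 2, 3, 3, 2].

[8; 9, 2, 3, 3, 2]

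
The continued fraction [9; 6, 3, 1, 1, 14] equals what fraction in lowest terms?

5871/641

Fold from the inside: start with 14/1.
  1 + 1/14 = 15/14
  1 + 14/15 = 29/15
  3 + 15/29 = 102/29
  6 + 29/102 = 641/102
  9 + 102/641 = 5871/641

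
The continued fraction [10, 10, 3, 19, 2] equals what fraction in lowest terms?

Using pₖ = aₖpₖ₋₁ + pₖ₋₂ and qₖ = aₖqₖ₋₁ + qₖ₋₂:
  k=0: a=10, p=10, q=1
  k=1: a=10, p=101, q=10
  k=2: a=3, p=313, q=31
  k=3: a=19, p=6048, q=599
  k=4: a=2, p=12409, q=1229

12409/1229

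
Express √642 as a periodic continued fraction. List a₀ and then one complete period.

a₀ = ⌊√642⌋ = 25.
With m₀=0, d₀=1 and mₖ₊₁ = dₖaₖ − mₖ, dₖ₊₁ = (n − mₖ₊₁²)/dₖ, aₖ₊₁ = ⌊(a₀+mₖ₊₁)/dₖ₊₁⌋:
  k=1: m=25, d=17, a=2
  k=2: m=9, d=33, a=1
  k=3: m=24, d=2, a=24
  k=4: m=24, d=33, a=1
  k=5: m=9, d=17, a=2
  k=6: m=25, d=1, a=50
d=1 and a=2a₀=50 at k=6, so the next step gives (m, d) = (25, 17) again — its k=1 value — and the period has length 6.

[25; 2, 1, 24, 1, 2, 50]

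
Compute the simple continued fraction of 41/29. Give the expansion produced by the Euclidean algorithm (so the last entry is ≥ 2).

41 = 1*29 + 12
29 = 2*12 + 5
12 = 2*5 + 2
5 = 2*2 + 1
2 = 2*1 + 0  (stop)
So 41/29 = [1; 2, 2, 2, 2].

[1; 2, 2, 2, 2]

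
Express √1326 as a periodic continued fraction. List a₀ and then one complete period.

a₀ = ⌊√1326⌋ = 36.

[36; 2, 2, 2, 2, 2, 72]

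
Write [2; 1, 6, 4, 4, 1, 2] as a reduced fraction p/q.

1222/427

Using pₖ = aₖpₖ₋₁ + pₖ₋₂ and qₖ = aₖqₖ₋₁ + qₖ₋₂:
  k=0: a=2, p=2, q=1
  k=1: a=1, p=3, q=1
  k=2: a=6, p=20, q=7
  k=3: a=4, p=83, q=29
  k=4: a=4, p=352, q=123
  k=5: a=1, p=435, q=152
  k=6: a=2, p=1222, q=427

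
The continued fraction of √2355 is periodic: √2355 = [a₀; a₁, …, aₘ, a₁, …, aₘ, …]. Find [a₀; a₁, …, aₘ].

[48; 1, 1, 8, 3, 8, 1, 1, 96]

a₀ = ⌊√2355⌋ = 48.
With m₀=0, d₀=1 and mₖ₊₁ = dₖaₖ − mₖ, dₖ₊₁ = (n − mₖ₊₁²)/dₖ, aₖ₊₁ = ⌊(a₀+mₖ₊₁)/dₖ₊₁⌋:
  k=1: m=48, d=51, a=1
  k=2: m=3, d=46, a=1
  k=3: m=43, d=11, a=8
  k=4: m=45, d=30, a=3
  k=5: m=45, d=11, a=8
  k=6: m=43, d=46, a=1
  k=7: m=3, d=51, a=1
  k=8: m=48, d=1, a=96
d=1 and a=2a₀=96 at k=8, so the next step gives (m, d) = (48, 51) again — its k=1 value — and the period has length 8.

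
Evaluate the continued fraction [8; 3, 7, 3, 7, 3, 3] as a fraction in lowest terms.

43732/5257

Fold from the inside: start with 3/1.
  3 + 1/3 = 10/3
  7 + 3/10 = 73/10
  3 + 10/73 = 229/73
  7 + 73/229 = 1676/229
  3 + 229/1676 = 5257/1676
  8 + 1676/5257 = 43732/5257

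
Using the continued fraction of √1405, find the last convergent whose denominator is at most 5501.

√1405 = [37; 2, 14, 2, 74, …] (period length 4).
Convergents:
  p_0/q_0 = 37/1
  p_1/q_1 = 75/2
  p_2/q_2 = 1087/29
  p_3/q_3 = 2249/60
  p_4/q_4 = 167513/4469
  p_5/q_5 = 337275/8998
q_4 = 4469 ≤ 5501 < 8998 = q_5, so the answer is 167513/4469.

167513/4469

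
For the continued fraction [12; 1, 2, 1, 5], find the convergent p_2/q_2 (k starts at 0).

38/3

Using pₖ = aₖpₖ₋₁ + pₖ₋₂, qₖ = aₖqₖ₋₁ + qₖ₋₂ (with p₋₁=1, p₋₂=0, q₋₁=0, q₋₂=1):
  k=0: a=12, p=12, q=1
  k=1: a=1, p=13, q=1
  k=2: a=2, p=38, q=3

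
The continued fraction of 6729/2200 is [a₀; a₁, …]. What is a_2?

18

6729 = 3·2200 + 129   →  a_0 = 3
2200 = 17·129 + 7   →  a_1 = 17
129 = 18·7 + 3   →  a_2 = 18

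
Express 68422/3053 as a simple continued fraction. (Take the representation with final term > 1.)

68422 = 22·3053 + 1256
3053 = 2·1256 + 541
1256 = 2·541 + 174
541 = 3·174 + 19
174 = 9·19 + 3
19 = 6·3 + 1
3 = 3·1 + 0  (stop)
So 68422/3053 = [22; 2, 2, 3, 9, 6, 3].

[22; 2, 2, 3, 9, 6, 3]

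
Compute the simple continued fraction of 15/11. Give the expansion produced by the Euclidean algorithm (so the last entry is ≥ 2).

15 = 1*11 + 4
11 = 2*4 + 3
4 = 1*3 + 1
3 = 3*1 + 0  (stop)
So 15/11 = [1; 2, 1, 3].

[1; 2, 1, 3]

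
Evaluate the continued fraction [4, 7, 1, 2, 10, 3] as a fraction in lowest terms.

Fold from the inside: start with 3/1.
  10 + 1/3 = 31/3
  2 + 3/31 = 65/31
  1 + 31/65 = 96/65
  7 + 65/96 = 737/96
  4 + 96/737 = 3044/737

3044/737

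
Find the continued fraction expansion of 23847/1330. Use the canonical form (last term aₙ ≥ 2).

23847 = 17·1330 + 1237
1330 = 1·1237 + 93
1237 = 13·93 + 28
93 = 3·28 + 9
28 = 3·9 + 1
9 = 9·1 + 0  (stop)
So 23847/1330 = [17; 1, 13, 3, 3, 9].

[17; 1, 13, 3, 3, 9]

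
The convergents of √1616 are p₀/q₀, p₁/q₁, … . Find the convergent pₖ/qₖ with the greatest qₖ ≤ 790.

16120/401

√1616 = [40; 5, 80, …] (period length 2).
Convergents:
  p_0/q_0 = 40/1
  p_1/q_1 = 201/5
  p_2/q_2 = 16120/401
  p_3/q_3 = 80801/2010
q_2 = 401 ≤ 790 < 2010 = q_3, so the answer is 16120/401.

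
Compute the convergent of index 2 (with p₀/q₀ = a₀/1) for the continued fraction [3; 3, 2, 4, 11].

23/7

Using pₖ = aₖpₖ₋₁ + pₖ₋₂, qₖ = aₖqₖ₋₁ + qₖ₋₂ (with p₋₁=1, p₋₂=0, q₋₁=0, q₋₂=1):
  k=0: a=3, p=3, q=1
  k=1: a=3, p=10, q=3
  k=2: a=2, p=23, q=7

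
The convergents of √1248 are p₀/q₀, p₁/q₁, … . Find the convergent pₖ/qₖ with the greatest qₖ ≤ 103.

√1248 = [35; 3, 17, 3, 70, …] (period length 4).
Convergents:
  p_0/q_0 = 35/1
  p_1/q_1 = 106/3
  p_2/q_2 = 1837/52
  p_3/q_3 = 5617/159
q_2 = 52 ≤ 103 < 159 = q_3, so the answer is 1837/52.

1837/52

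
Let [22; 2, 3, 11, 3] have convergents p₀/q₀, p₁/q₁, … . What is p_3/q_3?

Using pₖ = aₖpₖ₋₁ + pₖ₋₂, qₖ = aₖqₖ₋₁ + qₖ₋₂ (with p₋₁=1, p₋₂=0, q₋₁=0, q₋₂=1):
  k=0: a=22, p=22, q=1
  k=1: a=2, p=45, q=2
  k=2: a=3, p=157, q=7
  k=3: a=11, p=1772, q=79

1772/79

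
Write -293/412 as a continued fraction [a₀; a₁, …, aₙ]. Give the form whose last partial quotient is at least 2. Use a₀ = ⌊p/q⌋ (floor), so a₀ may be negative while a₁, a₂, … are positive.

[-1; 3, 2, 6, 9]

-293 = -1*412 + 119
412 = 3*119 + 55
119 = 2*55 + 9
55 = 6*9 + 1
9 = 9*1 + 0  (stop)
So -293/412 = [-1; 3, 2, 6, 9].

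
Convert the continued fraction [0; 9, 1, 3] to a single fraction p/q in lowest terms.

4/39

Fold from the inside: start with 3/1.
  1 + 1/3 = 4/3
  9 + 3/4 = 39/4
  0 + 4/39 = 4/39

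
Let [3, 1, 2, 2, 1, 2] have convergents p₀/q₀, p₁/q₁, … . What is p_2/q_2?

11/3

Using pₖ = aₖpₖ₋₁ + pₖ₋₂, qₖ = aₖqₖ₋₁ + qₖ₋₂ (with p₋₁=1, p₋₂=0, q₋₁=0, q₋₂=1):
  k=0: a=3, p=3, q=1
  k=1: a=1, p=4, q=1
  k=2: a=2, p=11, q=3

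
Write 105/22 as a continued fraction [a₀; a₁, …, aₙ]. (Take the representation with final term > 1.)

105 = 4*22 + 17
22 = 1*17 + 5
17 = 3*5 + 2
5 = 2*2 + 1
2 = 2*1 + 0  (stop)
So 105/22 = [4; 1, 3, 2, 2].

[4; 1, 3, 2, 2]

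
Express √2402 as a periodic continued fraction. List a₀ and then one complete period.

[49; 98]

a₀ = ⌊√2402⌋ = 49.
With m₀=0, d₀=1 and mₖ₊₁ = dₖaₖ − mₖ, dₖ₊₁ = (n − mₖ₊₁²)/dₖ, aₖ₊₁ = ⌊(a₀+mₖ₊₁)/dₖ₊₁⌋:
  k=1: m=49, d=1, a=98
d=1 and a=2a₀=98 at k=1, so the next step gives (m, d) = (49, 1) again — its k=1 value — and the period has length 1.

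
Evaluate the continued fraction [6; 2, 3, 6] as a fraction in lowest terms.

283/44

Fold from the inside: start with 6/1.
  3 + 1/6 = 19/6
  2 + 6/19 = 44/19
  6 + 19/44 = 283/44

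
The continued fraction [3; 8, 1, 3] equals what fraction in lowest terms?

Using pₖ = aₖpₖ₋₁ + pₖ₋₂ and qₖ = aₖqₖ₋₁ + qₖ₋₂:
  k=0: a=3, p=3, q=1
  k=1: a=8, p=25, q=8
  k=2: a=1, p=28, q=9
  k=3: a=3, p=109, q=35

109/35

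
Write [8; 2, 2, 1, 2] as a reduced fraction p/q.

160/19

Fold from the inside: start with 2/1.
  1 + 1/2 = 3/2
  2 + 2/3 = 8/3
  2 + 3/8 = 19/8
  8 + 8/19 = 160/19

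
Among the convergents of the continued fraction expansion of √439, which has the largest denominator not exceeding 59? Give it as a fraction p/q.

440/21

√439 = [20; 1, 19, 1, 40, …] (period length 4).
Convergents:
  p_0/q_0 = 20/1
  p_1/q_1 = 21/1
  p_2/q_2 = 419/20
  p_3/q_3 = 440/21
  p_4/q_4 = 18019/860
q_3 = 21 ≤ 59 < 860 = q_4, so the answer is 440/21.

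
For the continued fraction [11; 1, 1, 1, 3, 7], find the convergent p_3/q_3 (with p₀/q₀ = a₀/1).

35/3

Using pₖ = aₖpₖ₋₁ + pₖ₋₂, qₖ = aₖqₖ₋₁ + qₖ₋₂ (with p₋₁=1, p₋₂=0, q₋₁=0, q₋₂=1):
  k=0: a=11, p=11, q=1
  k=1: a=1, p=12, q=1
  k=2: a=1, p=23, q=2
  k=3: a=1, p=35, q=3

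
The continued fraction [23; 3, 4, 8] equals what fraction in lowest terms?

2494/107

Fold from the inside: start with 8/1.
  4 + 1/8 = 33/8
  3 + 8/33 = 107/33
  23 + 33/107 = 2494/107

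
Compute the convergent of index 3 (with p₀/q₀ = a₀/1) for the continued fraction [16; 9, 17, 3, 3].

Using pₖ = aₖpₖ₋₁ + pₖ₋₂, qₖ = aₖqₖ₋₁ + qₖ₋₂ (with p₋₁=1, p₋₂=0, q₋₁=0, q₋₂=1):
  k=0: a=16, p=16, q=1
  k=1: a=9, p=145, q=9
  k=2: a=17, p=2481, q=154
  k=3: a=3, p=7588, q=471

7588/471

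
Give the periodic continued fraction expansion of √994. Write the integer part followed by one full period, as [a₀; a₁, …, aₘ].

a₀ = ⌊√994⌋ = 31.
With m₀=0, d₀=1 and mₖ₊₁ = dₖaₖ − mₖ, dₖ₊₁ = (n − mₖ₊₁²)/dₖ, aₖ₊₁ = ⌊(a₀+mₖ₊₁)/dₖ₊₁⌋:
  k=1: m=31, d=33, a=1
  k=2: m=2, d=30, a=1
  k=3: m=28, d=7, a=8
  k=4: m=28, d=30, a=1
  k=5: m=2, d=33, a=1
  k=6: m=31, d=1, a=62
d=1 and a=2a₀=62 at k=6, so the next step gives (m, d) = (31, 33) again — its k=1 value — and the period has length 6.

[31; 1, 1, 8, 1, 1, 62]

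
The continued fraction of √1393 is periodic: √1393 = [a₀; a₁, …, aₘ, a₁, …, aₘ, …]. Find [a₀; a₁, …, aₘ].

[37; 3, 10, 3, 74]

a₀ = ⌊√1393⌋ = 37.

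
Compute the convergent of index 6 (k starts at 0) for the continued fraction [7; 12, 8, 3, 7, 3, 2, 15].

Using pₖ = aₖpₖ₋₁ + pₖ₋₂, qₖ = aₖqₖ₋₁ + qₖ₋₂ (with p₋₁=1, p₋₂=0, q₋₁=0, q₋₂=1):
  k=0: a=7, p=7, q=1
  k=1: a=12, p=85, q=12
  k=2: a=8, p=687, q=97
  k=3: a=3, p=2146, q=303
  k=4: a=7, p=15709, q=2218
  k=5: a=3, p=49273, q=6957
  k=6: a=2, p=114255, q=16132

114255/16132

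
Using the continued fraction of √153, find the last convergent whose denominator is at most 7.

37/3

√153 = [12; 2, 1, 2, 2, 2, 1, 2, 24, …] (period length 8).
Convergents:
  p_0/q_0 = 12/1
  p_1/q_1 = 25/2
  p_2/q_2 = 37/3
  p_3/q_3 = 99/8
q_2 = 3 ≤ 7 < 8 = q_3, so the answer is 37/3.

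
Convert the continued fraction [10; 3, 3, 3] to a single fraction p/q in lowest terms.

Fold from the inside: start with 3/1.
  3 + 1/3 = 10/3
  3 + 3/10 = 33/10
  10 + 10/33 = 340/33

340/33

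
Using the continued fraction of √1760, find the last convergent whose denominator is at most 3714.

√1760 = [41; 1, 19, 1, 82, …] (period length 4).
Convergents:
  p_0/q_0 = 41/1
  p_1/q_1 = 42/1
  p_2/q_2 = 839/20
  p_3/q_3 = 881/21
  p_4/q_4 = 73081/1742
  p_5/q_5 = 73962/1763
  p_6/q_6 = 1478359/35239
q_5 = 1763 ≤ 3714 < 35239 = q_6, so the answer is 73962/1763.

73962/1763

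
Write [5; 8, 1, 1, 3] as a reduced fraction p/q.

307/60

Using pₖ = aₖpₖ₋₁ + pₖ₋₂ and qₖ = aₖqₖ₋₁ + qₖ₋₂:
  k=0: a=5, p=5, q=1
  k=1: a=8, p=41, q=8
  k=2: a=1, p=46, q=9
  k=3: a=1, p=87, q=17
  k=4: a=3, p=307, q=60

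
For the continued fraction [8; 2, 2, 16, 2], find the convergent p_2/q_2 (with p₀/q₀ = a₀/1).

42/5

Using pₖ = aₖpₖ₋₁ + pₖ₋₂, qₖ = aₖqₖ₋₁ + qₖ₋₂ (with p₋₁=1, p₋₂=0, q₋₁=0, q₋₂=1):
  k=0: a=8, p=8, q=1
  k=1: a=2, p=17, q=2
  k=2: a=2, p=42, q=5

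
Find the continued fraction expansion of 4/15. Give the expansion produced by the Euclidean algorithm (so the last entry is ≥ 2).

4 = 0·15 + 4
15 = 3·4 + 3
4 = 1·3 + 1
3 = 3·1 + 0  (stop)
So 4/15 = [0; 3, 1, 3].

[0; 3, 1, 3]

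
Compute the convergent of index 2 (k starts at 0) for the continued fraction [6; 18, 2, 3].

224/37

Using pₖ = aₖpₖ₋₁ + pₖ₋₂, qₖ = aₖqₖ₋₁ + qₖ₋₂ (with p₋₁=1, p₋₂=0, q₋₁=0, q₋₂=1):
  k=0: a=6, p=6, q=1
  k=1: a=18, p=109, q=18
  k=2: a=2, p=224, q=37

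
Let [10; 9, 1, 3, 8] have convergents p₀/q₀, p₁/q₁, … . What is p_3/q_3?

394/39

Using pₖ = aₖpₖ₋₁ + pₖ₋₂, qₖ = aₖqₖ₋₁ + qₖ₋₂ (with p₋₁=1, p₋₂=0, q₋₁=0, q₋₂=1):
  k=0: a=10, p=10, q=1
  k=1: a=9, p=91, q=9
  k=2: a=1, p=101, q=10
  k=3: a=3, p=394, q=39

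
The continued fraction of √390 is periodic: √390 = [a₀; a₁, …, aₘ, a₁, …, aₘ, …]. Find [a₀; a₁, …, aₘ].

a₀ = ⌊√390⌋ = 19.
With m₀=0, d₀=1 and mₖ₊₁ = dₖaₖ − mₖ, dₖ₊₁ = (n − mₖ₊₁²)/dₖ, aₖ₊₁ = ⌊(a₀+mₖ₊₁)/dₖ₊₁⌋:
  k=1: m=19, d=29, a=1
  k=2: m=10, d=10, a=2
  k=3: m=10, d=29, a=1
  k=4: m=19, d=1, a=38
d=1 and a=2a₀=38 at k=4, so the next step gives (m, d) = (19, 29) again — its k=1 value — and the period has length 4.

[19; 1, 2, 1, 38]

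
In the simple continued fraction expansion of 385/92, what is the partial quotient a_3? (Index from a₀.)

385 = 4·92 + 17   →  a_0 = 4
92 = 5·17 + 7   →  a_1 = 5
17 = 2·7 + 3   →  a_2 = 2
7 = 2·3 + 1   →  a_3 = 2

2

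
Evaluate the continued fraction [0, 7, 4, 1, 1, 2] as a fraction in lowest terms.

23/166

Fold from the inside: start with 2/1.
  1 + 1/2 = 3/2
  1 + 2/3 = 5/3
  4 + 3/5 = 23/5
  7 + 5/23 = 166/23
  0 + 23/166 = 23/166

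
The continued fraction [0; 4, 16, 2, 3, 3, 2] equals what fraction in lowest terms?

Using pₖ = aₖpₖ₋₁ + pₖ₋₂ and qₖ = aₖqₖ₋₁ + qₖ₋₂:
  k=0: a=0, p=0, q=1
  k=1: a=4, p=1, q=4
  k=2: a=16, p=16, q=65
  k=3: a=2, p=33, q=134
  k=4: a=3, p=115, q=467
  k=5: a=3, p=378, q=1535
  k=6: a=2, p=871, q=3537

871/3537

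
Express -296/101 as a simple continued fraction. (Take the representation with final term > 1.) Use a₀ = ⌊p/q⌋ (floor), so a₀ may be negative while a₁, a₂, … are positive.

-296 = -3·101 + 7
101 = 14·7 + 3
7 = 2·3 + 1
3 = 3·1 + 0  (stop)
So -296/101 = [-3; 14, 2, 3].

[-3; 14, 2, 3]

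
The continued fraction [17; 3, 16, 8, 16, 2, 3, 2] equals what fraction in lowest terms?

1813556/104669

Fold from the inside: start with 2/1.
  3 + 1/2 = 7/2
  2 + 2/7 = 16/7
  16 + 7/16 = 263/16
  8 + 16/263 = 2120/263
  16 + 263/2120 = 34183/2120
  3 + 2120/34183 = 104669/34183
  17 + 34183/104669 = 1813556/104669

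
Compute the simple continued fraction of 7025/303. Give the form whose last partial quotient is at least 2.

7025 = 23·303 + 56
303 = 5·56 + 23
56 = 2·23 + 10
23 = 2·10 + 3
10 = 3·3 + 1
3 = 3·1 + 0  (stop)
So 7025/303 = [23; 5, 2, 2, 3, 3].

[23; 5, 2, 2, 3, 3]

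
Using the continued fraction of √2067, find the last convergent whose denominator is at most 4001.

√2067 = [45; 2, 6, 2, 90, …] (period length 4).
Convergents:
  p_0/q_0 = 45/1
  p_1/q_1 = 91/2
  p_2/q_2 = 591/13
  p_3/q_3 = 1273/28
  p_4/q_4 = 115161/2533
  p_5/q_5 = 231595/5094
q_4 = 2533 ≤ 4001 < 5094 = q_5, so the answer is 115161/2533.

115161/2533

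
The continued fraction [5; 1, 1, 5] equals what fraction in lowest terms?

Using pₖ = aₖpₖ₋₁ + pₖ₋₂ and qₖ = aₖqₖ₋₁ + qₖ₋₂:
  k=0: a=5, p=5, q=1
  k=1: a=1, p=6, q=1
  k=2: a=1, p=11, q=2
  k=3: a=5, p=61, q=11

61/11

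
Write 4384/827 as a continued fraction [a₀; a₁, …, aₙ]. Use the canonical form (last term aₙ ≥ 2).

[5; 3, 3, 8, 1, 8]

4384 = 5·827 + 249
827 = 3·249 + 80
249 = 3·80 + 9
80 = 8·9 + 8
9 = 1·8 + 1
8 = 8·1 + 0  (stop)
So 4384/827 = [5; 3, 3, 8, 1, 8].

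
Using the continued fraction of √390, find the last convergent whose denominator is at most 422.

√390 = [19; 1, 2, 1, 38, …] (period length 4).
Convergents:
  p_0/q_0 = 19/1
  p_1/q_1 = 20/1
  p_2/q_2 = 59/3
  p_3/q_3 = 79/4
  p_4/q_4 = 3061/155
  p_5/q_5 = 3140/159
  p_6/q_6 = 9341/473
q_5 = 159 ≤ 422 < 473 = q_6, so the answer is 3140/159.

3140/159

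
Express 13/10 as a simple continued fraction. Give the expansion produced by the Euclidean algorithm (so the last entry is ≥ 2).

[1; 3, 3]

13 = 1×10 + 3
10 = 3×3 + 1
3 = 3×1 + 0  (stop)
So 13/10 = [1; 3, 3].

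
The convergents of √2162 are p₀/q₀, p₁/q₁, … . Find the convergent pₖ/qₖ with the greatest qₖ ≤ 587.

√2162 = [46; 2, 92, …] (period length 2).
Convergents:
  p_0/q_0 = 46/1
  p_1/q_1 = 93/2
  p_2/q_2 = 8602/185
  p_3/q_3 = 17297/372
  p_4/q_4 = 1599926/34409
q_3 = 372 ≤ 587 < 34409 = q_4, so the answer is 17297/372.

17297/372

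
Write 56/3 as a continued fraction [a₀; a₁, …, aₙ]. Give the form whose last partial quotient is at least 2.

56 = 18*3 + 2
3 = 1*2 + 1
2 = 2*1 + 0  (stop)
So 56/3 = [18; 1, 2].

[18; 1, 2]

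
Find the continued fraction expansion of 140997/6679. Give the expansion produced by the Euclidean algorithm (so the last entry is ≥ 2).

140997 = 21·6679 + 738
6679 = 9·738 + 37
738 = 19·37 + 35
37 = 1·35 + 2
35 = 17·2 + 1
2 = 2·1 + 0  (stop)
So 140997/6679 = [21; 9, 19, 1, 17, 2].

[21; 9, 19, 1, 17, 2]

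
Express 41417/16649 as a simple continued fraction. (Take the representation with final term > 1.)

41417 = 2·16649 + 8119
16649 = 2·8119 + 411
8119 = 19·411 + 310
411 = 1·310 + 101
310 = 3·101 + 7
101 = 14·7 + 3
7 = 2·3 + 1
3 = 3·1 + 0  (stop)
So 41417/16649 = [2; 2, 19, 1, 3, 14, 2, 3].

[2; 2, 19, 1, 3, 14, 2, 3]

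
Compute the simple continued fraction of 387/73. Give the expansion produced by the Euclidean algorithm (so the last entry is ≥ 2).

[5; 3, 3, 7]

387 = 5*73 + 22
73 = 3*22 + 7
22 = 3*7 + 1
7 = 7*1 + 0  (stop)
So 387/73 = [5; 3, 3, 7].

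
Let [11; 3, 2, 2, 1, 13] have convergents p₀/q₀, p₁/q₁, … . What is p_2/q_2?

Using pₖ = aₖpₖ₋₁ + pₖ₋₂, qₖ = aₖqₖ₋₁ + qₖ₋₂ (with p₋₁=1, p₋₂=0, q₋₁=0, q₋₂=1):
  k=0: a=11, p=11, q=1
  k=1: a=3, p=34, q=3
  k=2: a=2, p=79, q=7

79/7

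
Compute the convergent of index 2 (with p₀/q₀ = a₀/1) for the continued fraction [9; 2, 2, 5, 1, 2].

Using pₖ = aₖpₖ₋₁ + pₖ₋₂, qₖ = aₖqₖ₋₁ + qₖ₋₂ (with p₋₁=1, p₋₂=0, q₋₁=0, q₋₂=1):
  k=0: a=9, p=9, q=1
  k=1: a=2, p=19, q=2
  k=2: a=2, p=47, q=5

47/5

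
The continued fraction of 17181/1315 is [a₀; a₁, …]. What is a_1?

17181 = 13·1315 + 86   →  a_0 = 13
1315 = 15·86 + 25   →  a_1 = 15

15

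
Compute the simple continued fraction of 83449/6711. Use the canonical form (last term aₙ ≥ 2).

[12; 2, 3, 3, 15, 19]

83449 = 12·6711 + 2917
6711 = 2·2917 + 877
2917 = 3·877 + 286
877 = 3·286 + 19
286 = 15·19 + 1
19 = 19·1 + 0  (stop)
So 83449/6711 = [12; 2, 3, 3, 15, 19].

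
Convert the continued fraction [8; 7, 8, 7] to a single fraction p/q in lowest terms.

Using pₖ = aₖpₖ₋₁ + pₖ₋₂ and qₖ = aₖqₖ₋₁ + qₖ₋₂:
  k=0: a=8, p=8, q=1
  k=1: a=7, p=57, q=7
  k=2: a=8, p=464, q=57
  k=3: a=7, p=3305, q=406

3305/406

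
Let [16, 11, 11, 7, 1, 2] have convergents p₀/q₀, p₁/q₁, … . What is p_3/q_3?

13918/865

Using pₖ = aₖpₖ₋₁ + pₖ₋₂, qₖ = aₖqₖ₋₁ + qₖ₋₂ (with p₋₁=1, p₋₂=0, q₋₁=0, q₋₂=1):
  k=0: a=16, p=16, q=1
  k=1: a=11, p=177, q=11
  k=2: a=11, p=1963, q=122
  k=3: a=7, p=13918, q=865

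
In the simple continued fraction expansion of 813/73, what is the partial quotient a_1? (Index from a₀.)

7

813 = 11·73 + 10   →  a_0 = 11
73 = 7·10 + 3   →  a_1 = 7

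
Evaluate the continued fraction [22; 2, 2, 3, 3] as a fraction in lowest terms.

Using pₖ = aₖpₖ₋₁ + pₖ₋₂ and qₖ = aₖqₖ₋₁ + qₖ₋₂:
  k=0: a=22, p=22, q=1
  k=1: a=2, p=45, q=2
  k=2: a=2, p=112, q=5
  k=3: a=3, p=381, q=17
  k=4: a=3, p=1255, q=56

1255/56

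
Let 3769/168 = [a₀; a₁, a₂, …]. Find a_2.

3

3769 = 22·168 + 73   →  a_0 = 22
168 = 2·73 + 22   →  a_1 = 2
73 = 3·22 + 7   →  a_2 = 3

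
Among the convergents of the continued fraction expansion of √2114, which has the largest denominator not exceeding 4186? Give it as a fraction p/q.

192419/4185

√2114 = [45; 1, 44, 1, 90, …] (period length 4).
Convergents:
  p_0/q_0 = 45/1
  p_1/q_1 = 46/1
  p_2/q_2 = 2069/45
  p_3/q_3 = 2115/46
  p_4/q_4 = 192419/4185
  p_5/q_5 = 194534/4231
q_4 = 4185 ≤ 4186 < 4231 = q_5, so the answer is 192419/4185.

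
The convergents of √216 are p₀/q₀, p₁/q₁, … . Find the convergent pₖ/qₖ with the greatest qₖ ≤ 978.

√216 = [14; 1, 2, 3, 2, 1, 28, …] (period length 6).
Convergents:
  p_0/q_0 = 14/1
  p_1/q_1 = 15/1
  p_2/q_2 = 44/3
  p_3/q_3 = 147/10
  p_4/q_4 = 338/23
  p_5/q_5 = 485/33
  p_6/q_6 = 13918/947
  p_7/q_7 = 14403/980
q_6 = 947 ≤ 978 < 980 = q_7, so the answer is 13918/947.

13918/947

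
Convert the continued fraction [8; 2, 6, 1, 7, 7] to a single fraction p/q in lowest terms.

7120/841

Fold from the inside: start with 7/1.
  7 + 1/7 = 50/7
  1 + 7/50 = 57/50
  6 + 50/57 = 392/57
  2 + 57/392 = 841/392
  8 + 392/841 = 7120/841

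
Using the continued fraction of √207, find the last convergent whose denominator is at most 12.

72/5

√207 = [14; 2, 1, 1, 2, 1, 1, 2, 28, …] (period length 8).
Convergents:
  p_0/q_0 = 14/1
  p_1/q_1 = 29/2
  p_2/q_2 = 43/3
  p_3/q_3 = 72/5
  p_4/q_4 = 187/13
q_3 = 5 ≤ 12 < 13 = q_4, so the answer is 72/5.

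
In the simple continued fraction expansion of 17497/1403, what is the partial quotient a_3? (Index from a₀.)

17497 = 12·1403 + 661   →  a_0 = 12
1403 = 2·661 + 81   →  a_1 = 2
661 = 8·81 + 13   →  a_2 = 8
81 = 6·13 + 3   →  a_3 = 6

6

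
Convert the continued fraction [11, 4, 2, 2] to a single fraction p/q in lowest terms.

247/22

Using pₖ = aₖpₖ₋₁ + pₖ₋₂ and qₖ = aₖqₖ₋₁ + qₖ₋₂:
  k=0: a=11, p=11, q=1
  k=1: a=4, p=45, q=4
  k=2: a=2, p=101, q=9
  k=3: a=2, p=247, q=22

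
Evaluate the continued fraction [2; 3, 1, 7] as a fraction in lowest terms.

Using pₖ = aₖpₖ₋₁ + pₖ₋₂ and qₖ = aₖqₖ₋₁ + qₖ₋₂:
  k=0: a=2, p=2, q=1
  k=1: a=3, p=7, q=3
  k=2: a=1, p=9, q=4
  k=3: a=7, p=70, q=31

70/31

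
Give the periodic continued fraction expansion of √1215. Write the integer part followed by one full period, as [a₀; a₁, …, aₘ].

[34; 1, 5, 1, 68]

a₀ = ⌊√1215⌋ = 34.
With m₀=0, d₀=1 and mₖ₊₁ = dₖaₖ − mₖ, dₖ₊₁ = (n − mₖ₊₁²)/dₖ, aₖ₊₁ = ⌊(a₀+mₖ₊₁)/dₖ₊₁⌋:
  k=1: m=34, d=59, a=1
  k=2: m=25, d=10, a=5
  k=3: m=25, d=59, a=1
  k=4: m=34, d=1, a=68
d=1 and a=2a₀=68 at k=4, so the next step gives (m, d) = (34, 59) again — its k=1 value — and the period has length 4.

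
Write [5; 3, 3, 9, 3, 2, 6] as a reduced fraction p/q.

Fold from the inside: start with 6/1.
  2 + 1/6 = 13/6
  3 + 6/13 = 45/13
  9 + 13/45 = 418/45
  3 + 45/418 = 1299/418
  3 + 418/1299 = 4315/1299
  5 + 1299/4315 = 22874/4315

22874/4315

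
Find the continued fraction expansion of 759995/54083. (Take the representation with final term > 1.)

[14; 19, 11, 15, 17]

759995 = 14×54083 + 2833
54083 = 19×2833 + 256
2833 = 11×256 + 17
256 = 15×17 + 1
17 = 17×1 + 0  (stop)
So 759995/54083 = [14; 19, 11, 15, 17].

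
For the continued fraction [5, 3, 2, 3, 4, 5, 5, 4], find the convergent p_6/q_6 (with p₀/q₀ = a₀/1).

14805/2798

Using pₖ = aₖpₖ₋₁ + pₖ₋₂, qₖ = aₖqₖ₋₁ + qₖ₋₂ (with p₋₁=1, p₋₂=0, q₋₁=0, q₋₂=1):
  k=0: a=5, p=5, q=1
  k=1: a=3, p=16, q=3
  k=2: a=2, p=37, q=7
  k=3: a=3, p=127, q=24
  k=4: a=4, p=545, q=103
  k=5: a=5, p=2852, q=539
  k=6: a=5, p=14805, q=2798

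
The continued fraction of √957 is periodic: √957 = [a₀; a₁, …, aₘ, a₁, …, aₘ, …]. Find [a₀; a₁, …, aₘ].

[30; 1, 14, 2, 14, 1, 60]

a₀ = ⌊√957⌋ = 30.
With m₀=0, d₀=1 and mₖ₊₁ = dₖaₖ − mₖ, dₖ₊₁ = (n − mₖ₊₁²)/dₖ, aₖ₊₁ = ⌊(a₀+mₖ₊₁)/dₖ₊₁⌋:
  k=1: m=30, d=57, a=1
  k=2: m=27, d=4, a=14
  k=3: m=29, d=29, a=2
  k=4: m=29, d=4, a=14
  k=5: m=27, d=57, a=1
  k=6: m=30, d=1, a=60
d=1 and a=2a₀=60 at k=6, so the next step gives (m, d) = (30, 57) again — its k=1 value — and the period has length 6.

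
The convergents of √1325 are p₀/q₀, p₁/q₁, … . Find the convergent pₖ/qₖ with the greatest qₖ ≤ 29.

182/5

√1325 = [36; 2, 2, 72, …] (period length 3).
Convergents:
  p_0/q_0 = 36/1
  p_1/q_1 = 73/2
  p_2/q_2 = 182/5
  p_3/q_3 = 13177/362
q_2 = 5 ≤ 29 < 362 = q_3, so the answer is 182/5.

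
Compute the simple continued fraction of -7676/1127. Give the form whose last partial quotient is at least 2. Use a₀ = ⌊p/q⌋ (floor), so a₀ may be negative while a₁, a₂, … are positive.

[-7; 5, 3, 2, 3, 2, 1, 2]

-7676 = -7×1127 + 213
1127 = 5×213 + 62
213 = 3×62 + 27
62 = 2×27 + 8
27 = 3×8 + 3
8 = 2×3 + 2
3 = 1×2 + 1
2 = 2×1 + 0  (stop)
So -7676/1127 = [-7; 5, 3, 2, 3, 2, 1, 2].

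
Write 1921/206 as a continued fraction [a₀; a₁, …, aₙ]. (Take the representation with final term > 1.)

1921 = 9·206 + 67
206 = 3·67 + 5
67 = 13·5 + 2
5 = 2·2 + 1
2 = 2·1 + 0  (stop)
So 1921/206 = [9; 3, 13, 2, 2].

[9; 3, 13, 2, 2]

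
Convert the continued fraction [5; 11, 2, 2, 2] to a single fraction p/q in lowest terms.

Fold from the inside: start with 2/1.
  2 + 1/2 = 5/2
  2 + 2/5 = 12/5
  11 + 5/12 = 137/12
  5 + 12/137 = 697/137

697/137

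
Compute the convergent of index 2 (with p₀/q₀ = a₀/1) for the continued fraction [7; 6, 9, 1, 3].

Using pₖ = aₖpₖ₋₁ + pₖ₋₂, qₖ = aₖqₖ₋₁ + qₖ₋₂ (with p₋₁=1, p₋₂=0, q₋₁=0, q₋₂=1):
  k=0: a=7, p=7, q=1
  k=1: a=6, p=43, q=6
  k=2: a=9, p=394, q=55

394/55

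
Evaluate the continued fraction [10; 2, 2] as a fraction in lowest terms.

Fold from the inside: start with 2/1.
  2 + 1/2 = 5/2
  10 + 2/5 = 52/5

52/5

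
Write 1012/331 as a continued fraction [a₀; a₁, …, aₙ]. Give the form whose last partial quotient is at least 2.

1012 = 3·331 + 19
331 = 17·19 + 8
19 = 2·8 + 3
8 = 2·3 + 2
3 = 1·2 + 1
2 = 2·1 + 0  (stop)
So 1012/331 = [3; 17, 2, 2, 1, 2].

[3; 17, 2, 2, 1, 2]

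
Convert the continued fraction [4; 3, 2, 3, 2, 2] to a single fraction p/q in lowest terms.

575/134

Fold from the inside: start with 2/1.
  2 + 1/2 = 5/2
  3 + 2/5 = 17/5
  2 + 5/17 = 39/17
  3 + 17/39 = 134/39
  4 + 39/134 = 575/134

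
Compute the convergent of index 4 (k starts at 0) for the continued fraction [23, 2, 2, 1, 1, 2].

Using pₖ = aₖpₖ₋₁ + pₖ₋₂, qₖ = aₖqₖ₋₁ + qₖ₋₂ (with p₋₁=1, p₋₂=0, q₋₁=0, q₋₂=1):
  k=0: a=23, p=23, q=1
  k=1: a=2, p=47, q=2
  k=2: a=2, p=117, q=5
  k=3: a=1, p=164, q=7
  k=4: a=1, p=281, q=12

281/12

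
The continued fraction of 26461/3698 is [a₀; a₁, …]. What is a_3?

3

26461 = 7·3698 + 575   →  a_0 = 7
3698 = 6·575 + 248   →  a_1 = 6
575 = 2·248 + 79   →  a_2 = 2
248 = 3·79 + 11   →  a_3 = 3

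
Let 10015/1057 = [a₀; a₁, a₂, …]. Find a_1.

10015 = 9·1057 + 502   →  a_0 = 9
1057 = 2·502 + 53   →  a_1 = 2

2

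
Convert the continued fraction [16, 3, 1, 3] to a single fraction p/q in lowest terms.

Using pₖ = aₖpₖ₋₁ + pₖ₋₂ and qₖ = aₖqₖ₋₁ + qₖ₋₂:
  k=0: a=16, p=16, q=1
  k=1: a=3, p=49, q=3
  k=2: a=1, p=65, q=4
  k=3: a=3, p=244, q=15

244/15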